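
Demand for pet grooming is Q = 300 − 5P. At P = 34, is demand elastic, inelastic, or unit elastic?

elastic

Q = 130, dQ/dP = -5.
ε = (dQ/dP)(P/Q) ≈ -1.308.
|ε| = 1.31 > 1.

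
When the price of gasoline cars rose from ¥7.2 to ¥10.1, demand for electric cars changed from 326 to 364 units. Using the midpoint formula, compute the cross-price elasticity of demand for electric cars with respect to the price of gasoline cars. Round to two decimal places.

ΔQ_x = 364 − 326 = 38; ΔP_y = 10.1 − 7.2 = 2.9.
Midpoints: P̄_y = 8.65, Q̄_x = 345.0.
ε_xy = (ΔQ_x/ΔP_y)(P̄_y/Q̄_x) = (38/2.9)(8.65/345.0).

0.33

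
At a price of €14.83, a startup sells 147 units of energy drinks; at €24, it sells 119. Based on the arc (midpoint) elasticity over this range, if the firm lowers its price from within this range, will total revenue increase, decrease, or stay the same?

decrease

Arc ε = (-28/9.17)(19.41/133.0) ≈ -0.446.
|ε| = 0.45 < 1, so demand is inelastic. A price cut therefore reduces total revenue.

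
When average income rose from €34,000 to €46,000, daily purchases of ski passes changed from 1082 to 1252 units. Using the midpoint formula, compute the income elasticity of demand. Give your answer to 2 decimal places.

0.49

ΔQ = 170, ΔI = 12000. Midpoints: Ī = 40,000, Q̄ = 1167.0.
ε_I = (ΔQ/ΔI)(Ī/Q̄) = (170/12000)(40000/1167.0).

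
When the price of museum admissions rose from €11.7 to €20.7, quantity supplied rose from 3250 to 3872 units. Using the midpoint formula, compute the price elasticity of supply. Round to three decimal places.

ΔQ = 3872 − 3250 = 622; ΔP = 20.7 − 11.7 = 9.
Midpoints: P̄ = 16.20, Q̄ = 3561.0.
ε_s = (ΔQ/ΔP)(P̄/Q̄) = (622/9)(16.20/3561.0).

0.314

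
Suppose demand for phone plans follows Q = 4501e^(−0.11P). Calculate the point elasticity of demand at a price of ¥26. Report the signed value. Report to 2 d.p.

At P = 26, Q = 257.767.
dQ/dP = −0.11·4501e^(−0.11P) = −0.11Q = -28.354.
ε = (dQ/dP)(P/Q) = (-28.354)(26/257.767).

-2.86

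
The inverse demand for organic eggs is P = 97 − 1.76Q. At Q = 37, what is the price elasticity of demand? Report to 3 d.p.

At Q = 37, P = 97 − 1.76(37) = 31.88.
dP/dQ = −1.76, so dQ/dP = 1/(−1.76) = -0.568.
ε = (dQ/dP)(P/Q) = (-0.568)(31.88/37).

-0.490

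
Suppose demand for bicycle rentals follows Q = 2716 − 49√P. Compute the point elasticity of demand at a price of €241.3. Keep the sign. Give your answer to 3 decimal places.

At P = 241.3, Q = 1954.842.
dQ/dP = −49/(2√P) = -1.577.
ε = (dQ/dP)(P/Q) = (-1.577)(241.3/1954.842).

-0.195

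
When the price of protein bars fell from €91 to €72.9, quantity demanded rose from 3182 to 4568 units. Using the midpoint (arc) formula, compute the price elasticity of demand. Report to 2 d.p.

ΔQ = 4568 − 3182 = 1386; ΔP = 72.9 − 91 = -18.1.
Midpoints: P̄ = 81.95, Q̄ = 3875.0.
ε = (ΔQ/ΔP)(P̄/Q̄) = (1386/-18.1)(81.95/3875.0).

-1.62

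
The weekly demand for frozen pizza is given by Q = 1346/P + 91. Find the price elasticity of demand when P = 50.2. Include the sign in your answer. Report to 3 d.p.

At P = 50.2, Q = 117.813.
dQ/dP = −1346/P² = -0.534.
ε = (dQ/dP)(P/Q) = (-0.534)(50.2/117.813).

-0.228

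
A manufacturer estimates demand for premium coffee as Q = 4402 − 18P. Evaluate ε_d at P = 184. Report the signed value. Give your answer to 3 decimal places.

At P = 184, Q = 1090.
dQ/dP = −18.
ε = (dQ/dP)(P/Q) = (-18)(184/1090).
|ε| > 1, so demand is elastic at this price.

-3.039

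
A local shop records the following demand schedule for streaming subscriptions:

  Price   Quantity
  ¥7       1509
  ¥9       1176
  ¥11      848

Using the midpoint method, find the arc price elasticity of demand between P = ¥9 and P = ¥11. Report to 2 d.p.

-1.62

At P = 9, Q = 1176; at P = 11, Q = 848.
ΔQ = -328, ΔP = 2. Midpoints: P̄ = 10.00, Q̄ = 1012.0.
ε = (ΔQ/ΔP)(P̄/Q̄) = (-328/2)(10.00/1012.0).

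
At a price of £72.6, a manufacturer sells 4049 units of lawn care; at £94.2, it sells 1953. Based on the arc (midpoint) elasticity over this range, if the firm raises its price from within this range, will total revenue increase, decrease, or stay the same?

decrease

Arc ε = (-2096/21.6)(83.40/3001.0) ≈ -2.697.
|ε| = 2.70 > 1, so demand is elastic. A price rise therefore reduces total revenue.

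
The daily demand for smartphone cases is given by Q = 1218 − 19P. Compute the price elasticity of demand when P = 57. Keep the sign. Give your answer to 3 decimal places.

-8.022

At P = 57, Q = 135.
dQ/dP = −19.
ε = (dQ/dP)(P/Q) = (-19)(57/135).
|ε| > 1, so demand is elastic at this price.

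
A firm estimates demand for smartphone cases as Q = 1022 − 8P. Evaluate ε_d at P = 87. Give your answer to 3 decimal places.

At P = 87, Q = 326.
dQ/dP = −8.
ε = (dQ/dP)(P/Q) = (-8)(87/326).

-2.135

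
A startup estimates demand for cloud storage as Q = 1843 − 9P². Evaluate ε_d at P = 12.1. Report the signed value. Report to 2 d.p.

At P = 12.1, Q = 525.310.
dQ/dP = −18P = -217.800.
ε = (dQ/dP)(P/Q) = (-217.800)(12.1/525.310).

-5.02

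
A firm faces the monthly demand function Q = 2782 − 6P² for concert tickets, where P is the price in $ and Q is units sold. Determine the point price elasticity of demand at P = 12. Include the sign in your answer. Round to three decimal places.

At P = 12, Q = 1918.
dQ/dP = −12P = -144.
ε = (dQ/dP)(P/Q) = (-144)(12/1918).
|ε| < 1, so demand is inelastic at this price.

-0.901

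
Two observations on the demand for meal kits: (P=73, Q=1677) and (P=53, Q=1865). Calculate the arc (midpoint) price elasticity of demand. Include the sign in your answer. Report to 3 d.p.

-0.334

ΔQ = 1865 − 1677 = 188; ΔP = 53 − 73 = -20.
Midpoints: P̄ = 63.00, Q̄ = 1771.0.
ε = (ΔQ/ΔP)(P̄/Q̄) = (188/-20)(63.00/1771.0).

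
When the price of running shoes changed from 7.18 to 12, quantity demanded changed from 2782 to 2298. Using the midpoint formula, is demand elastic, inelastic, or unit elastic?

inelastic

Arc ε ≈ -0.379.
|ε| = 0.38 < 1.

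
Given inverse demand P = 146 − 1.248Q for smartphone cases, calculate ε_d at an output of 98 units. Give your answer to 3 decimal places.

-0.194

At Q = 98, P = 146 − 1.248(98) = 23.70.
dP/dQ = −1.248, so dQ/dP = 1/(−1.248) = -0.801.
ε = (dQ/dP)(P/Q) = (-0.801)(23.70/98).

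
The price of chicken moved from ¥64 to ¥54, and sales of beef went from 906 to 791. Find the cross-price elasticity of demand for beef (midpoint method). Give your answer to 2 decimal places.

ΔQ_x = 791 − 906 = -115; ΔP_y = 54 − 64 = -10.
Midpoints: P̄_y = 59.00, Q̄_x = 848.5.
ε_xy = (ΔQ_x/ΔP_y)(P̄_y/Q̄_x) = (-115/-10)(59.00/848.5).

0.80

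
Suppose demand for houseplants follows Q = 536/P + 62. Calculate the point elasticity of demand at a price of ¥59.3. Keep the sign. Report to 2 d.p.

-0.13

At P = 59.3, Q = 71.039.
dQ/dP = −536/P² = -0.152.
ε = (dQ/dP)(P/Q) = (-0.152)(59.3/71.039).
|ε| < 1, so demand is inelastic at this price.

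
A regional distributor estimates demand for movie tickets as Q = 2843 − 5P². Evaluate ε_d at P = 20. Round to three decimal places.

-4.745

At P = 20, Q = 843.
dQ/dP = −10P = -200.
ε = (dQ/dP)(P/Q) = (-200)(20/843).
|ε| > 1, so demand is elastic at this price.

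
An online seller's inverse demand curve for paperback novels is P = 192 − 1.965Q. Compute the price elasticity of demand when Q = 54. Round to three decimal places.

-0.809

At Q = 54, P = 192 − 1.965(54) = 85.89.
dP/dQ = −1.965, so dQ/dP = 1/(−1.965) = -0.509.
ε = (dQ/dP)(P/Q) = (-0.509)(85.89/54).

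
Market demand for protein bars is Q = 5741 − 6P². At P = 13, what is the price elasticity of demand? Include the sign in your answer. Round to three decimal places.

At P = 13, Q = 4727.
dQ/dP = −12P = -156.
ε = (dQ/dP)(P/Q) = (-156)(13/4727).
|ε| < 1, so demand is inelastic at this price.

-0.429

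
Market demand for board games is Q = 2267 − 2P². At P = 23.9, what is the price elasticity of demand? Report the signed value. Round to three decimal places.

At P = 23.9, Q = 1124.580.
dQ/dP = −4P = -95.600.
ε = (dQ/dP)(P/Q) = (-95.600)(23.9/1124.580).
|ε| > 1, so demand is elastic at this price.

-2.032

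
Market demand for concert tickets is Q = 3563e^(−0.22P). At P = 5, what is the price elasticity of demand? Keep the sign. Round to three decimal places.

-1.100

At P = 5, Q = 1186.020.
dQ/dP = −0.22·3563e^(−0.22P) = −0.22Q = -260.924.
ε = (dQ/dP)(P/Q) = (-260.924)(5/1186.020).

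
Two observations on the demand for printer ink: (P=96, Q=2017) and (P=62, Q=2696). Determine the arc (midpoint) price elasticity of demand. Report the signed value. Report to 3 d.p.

-0.669

ΔQ = 2696 − 2017 = 679; ΔP = 62 − 96 = -34.
Midpoints: P̄ = 79.00, Q̄ = 2356.5.
ε = (ΔQ/ΔP)(P̄/Q̄) = (679/-34)(79.00/2356.5).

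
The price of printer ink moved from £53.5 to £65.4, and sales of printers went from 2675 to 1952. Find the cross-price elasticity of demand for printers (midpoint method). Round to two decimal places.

-1.56

ΔQ_x = 1952 − 2675 = -723; ΔP_y = 65.4 − 53.5 = 11.9.
Midpoints: P̄_y = 59.45, Q̄_x = 2313.5.
ε_xy = (ΔQ_x/ΔP_y)(P̄_y/Q̄_x) = (-723/11.9)(59.45/2313.5).
ε_xy < 0, so the goods are complements.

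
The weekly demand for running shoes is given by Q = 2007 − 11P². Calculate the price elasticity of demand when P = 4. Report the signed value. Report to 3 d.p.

At P = 4, Q = 1831.
dQ/dP = −22P = -88.
ε = (dQ/dP)(P/Q) = (-88)(4/1831).
|ε| < 1, so demand is inelastic at this price.

-0.192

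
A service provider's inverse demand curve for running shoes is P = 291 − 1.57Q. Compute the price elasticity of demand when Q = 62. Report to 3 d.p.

At Q = 62, P = 291 − 1.57(62) = 193.66.
dP/dQ = −1.57, so dQ/dP = 1/(−1.57) = -0.637.
ε = (dQ/dP)(P/Q) = (-0.637)(193.66/62).

-1.990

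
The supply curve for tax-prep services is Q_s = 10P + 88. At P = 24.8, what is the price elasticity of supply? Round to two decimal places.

0.74

At P = 24.8, Q_s = 336.
dQ_s/dP = 10.
ε_s = (dQ_s/dP)(P/Q_s) = (10)(24.8/336).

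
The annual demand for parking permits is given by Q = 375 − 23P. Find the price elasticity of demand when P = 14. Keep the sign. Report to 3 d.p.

At P = 14, Q = 53.
dQ/dP = −23.
ε = (dQ/dP)(P/Q) = (-23)(14/53).
|ε| > 1, so demand is elastic at this price.

-6.075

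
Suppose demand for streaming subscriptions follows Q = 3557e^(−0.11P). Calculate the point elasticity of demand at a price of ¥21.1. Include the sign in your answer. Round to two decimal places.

At P = 21.1, Q = 349.210.
dQ/dP = −0.11·3557e^(−0.11P) = −0.11Q = -38.413.
ε = (dQ/dP)(P/Q) = (-38.413)(21.1/349.210).

-2.32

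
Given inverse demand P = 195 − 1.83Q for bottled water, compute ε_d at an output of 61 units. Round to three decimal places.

-0.747

At Q = 61, P = 195 − 1.83(61) = 83.37.
dP/dQ = −1.83, so dQ/dP = 1/(−1.83) = -0.546.
ε = (dQ/dP)(P/Q) = (-0.546)(83.37/61).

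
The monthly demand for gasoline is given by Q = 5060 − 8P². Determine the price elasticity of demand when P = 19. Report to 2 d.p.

At P = 19, Q = 2172.
dQ/dP = −16P = -304.
ε = (dQ/dP)(P/Q) = (-304)(19/2172).

-2.66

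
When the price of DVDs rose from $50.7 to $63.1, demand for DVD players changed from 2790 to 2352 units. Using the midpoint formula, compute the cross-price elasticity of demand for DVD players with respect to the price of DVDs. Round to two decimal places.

ΔQ_x = 2352 − 2790 = -438; ΔP_y = 63.1 − 50.7 = 12.4.
Midpoints: P̄_y = 56.90, Q̄_x = 2571.0.
ε_xy = (ΔQ_x/ΔP_y)(P̄_y/Q̄_x) = (-438/12.4)(56.90/2571.0).

-0.78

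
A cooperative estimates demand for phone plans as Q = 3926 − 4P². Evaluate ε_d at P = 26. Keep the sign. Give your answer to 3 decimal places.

At P = 26, Q = 1222.
dQ/dP = −8P = -208.
ε = (dQ/dP)(P/Q) = (-208)(26/1222).

-4.426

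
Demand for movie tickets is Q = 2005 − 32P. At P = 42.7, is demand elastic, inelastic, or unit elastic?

elastic

Q = 638.600, dQ/dP = -32.
ε = (dQ/dP)(P/Q) ≈ -2.140.
|ε| = 2.14 > 1.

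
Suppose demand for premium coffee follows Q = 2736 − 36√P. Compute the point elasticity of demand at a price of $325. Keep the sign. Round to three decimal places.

-0.155

At P = 325, Q = 2087.001.
dQ/dP = −36/(2√P) = -0.998.
ε = (dQ/dP)(P/Q) = (-0.998)(325/2087.001).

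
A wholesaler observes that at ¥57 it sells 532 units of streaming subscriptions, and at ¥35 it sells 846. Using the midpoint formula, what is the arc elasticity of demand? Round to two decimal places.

ΔQ = 846 − 532 = 314; ΔP = 35 − 57 = -22.
Midpoints: P̄ = 46.00, Q̄ = 689.0.
ε = (ΔQ/ΔP)(P̄/Q̄) = (314/-22)(46.00/689.0).

-0.95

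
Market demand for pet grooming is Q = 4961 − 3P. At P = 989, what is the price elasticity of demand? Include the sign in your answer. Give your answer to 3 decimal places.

At P = 989, Q = 1994.
dQ/dP = −3.
ε = (dQ/dP)(P/Q) = (-3)(989/1994).

-1.488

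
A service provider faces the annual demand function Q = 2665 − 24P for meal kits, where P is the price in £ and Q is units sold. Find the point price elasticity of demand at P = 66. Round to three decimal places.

-1.465

At P = 66, Q = 1081.
dQ/dP = −24.
ε = (dQ/dP)(P/Q) = (-24)(66/1081).
|ε| > 1, so demand is elastic at this price.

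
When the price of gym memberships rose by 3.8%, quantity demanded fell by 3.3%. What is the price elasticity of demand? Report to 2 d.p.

-0.87

ε = %ΔQ / %ΔP = (-3.3)/(3.8) = -0.868.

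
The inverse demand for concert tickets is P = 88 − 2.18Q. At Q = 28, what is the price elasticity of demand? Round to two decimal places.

-0.44

At Q = 28, P = 88 − 2.18(28) = 26.96.
dP/dQ = −2.18, so dQ/dP = 1/(−2.18) = -0.459.
ε = (dQ/dP)(P/Q) = (-0.459)(26.96/28).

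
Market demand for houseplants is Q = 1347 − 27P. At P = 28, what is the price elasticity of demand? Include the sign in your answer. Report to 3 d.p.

-1.279

At P = 28, Q = 591.
dQ/dP = −27.
ε = (dQ/dP)(P/Q) = (-27)(28/591).
|ε| > 1, so demand is elastic at this price.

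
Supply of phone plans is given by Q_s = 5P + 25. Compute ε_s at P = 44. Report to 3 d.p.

0.898

At P = 44, Q_s = 245.
dQ_s/dP = 5.
ε_s = (dQ_s/dP)(P/Q_s) = (5)(44/245).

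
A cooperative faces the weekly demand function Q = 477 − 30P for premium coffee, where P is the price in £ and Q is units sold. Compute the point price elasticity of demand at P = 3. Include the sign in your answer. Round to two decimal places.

-0.23

At P = 3, Q = 387.
dQ/dP = −30.
ε = (dQ/dP)(P/Q) = (-30)(3/387).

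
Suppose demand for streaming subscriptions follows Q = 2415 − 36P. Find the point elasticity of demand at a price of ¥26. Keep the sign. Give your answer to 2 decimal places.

At P = 26, Q = 1479.
dQ/dP = −36.
ε = (dQ/dP)(P/Q) = (-36)(26/1479).
|ε| < 1, so demand is inelastic at this price.

-0.63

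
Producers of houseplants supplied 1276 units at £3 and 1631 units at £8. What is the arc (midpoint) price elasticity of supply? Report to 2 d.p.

0.27

ΔQ = 1631 − 1276 = 355; ΔP = 8 − 3 = 5.
Midpoints: P̄ = 5.50, Q̄ = 1453.5.
ε_s = (ΔQ/ΔP)(P̄/Q̄) = (355/5)(5.50/1453.5).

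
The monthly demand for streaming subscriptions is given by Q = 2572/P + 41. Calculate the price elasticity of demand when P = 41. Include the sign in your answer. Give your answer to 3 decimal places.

At P = 41, Q = 103.732.
dQ/dP = −2572/P² = -1.530.
ε = (dQ/dP)(P/Q) = (-1.530)(41/103.732).

-0.605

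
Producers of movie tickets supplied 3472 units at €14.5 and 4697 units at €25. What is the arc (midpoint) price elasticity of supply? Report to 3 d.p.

ΔQ = 4697 − 3472 = 1225; ΔP = 25 − 14.5 = 10.5.
Midpoints: P̄ = 19.75, Q̄ = 4084.5.
ε_s = (ΔQ/ΔP)(P̄/Q̄) = (1225/10.5)(19.75/4084.5).

0.564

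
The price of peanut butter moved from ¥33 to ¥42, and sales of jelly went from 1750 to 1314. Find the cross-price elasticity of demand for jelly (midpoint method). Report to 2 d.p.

-1.19

ΔQ_x = 1314 − 1750 = -436; ΔP_y = 42 − 33 = 9.
Midpoints: P̄_y = 37.50, Q̄_x = 1532.0.
ε_xy = (ΔQ_x/ΔP_y)(P̄_y/Q̄_x) = (-436/9)(37.50/1532.0).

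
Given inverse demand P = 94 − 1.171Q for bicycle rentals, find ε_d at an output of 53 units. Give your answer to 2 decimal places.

At Q = 53, P = 94 − 1.171(53) = 31.94.
dP/dQ = −1.171, so dQ/dP = 1/(−1.171) = -0.854.
ε = (dQ/dP)(P/Q) = (-0.854)(31.94/53).

-0.51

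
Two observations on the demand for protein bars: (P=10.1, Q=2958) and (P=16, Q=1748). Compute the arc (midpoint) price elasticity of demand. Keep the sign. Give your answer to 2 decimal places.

ΔQ = 1748 − 2958 = -1210; ΔP = 16 − 10.1 = 5.9.
Midpoints: P̄ = 13.05, Q̄ = 2353.0.
ε = (ΔQ/ΔP)(P̄/Q̄) = (-1210/5.9)(13.05/2353.0).

-1.14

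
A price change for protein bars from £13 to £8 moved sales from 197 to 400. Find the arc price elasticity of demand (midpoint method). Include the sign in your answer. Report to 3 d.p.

-1.428

ΔQ = 400 − 197 = 203; ΔP = 8 − 13 = -5.
Midpoints: P̄ = 10.50, Q̄ = 298.5.
ε = (ΔQ/ΔP)(P̄/Q̄) = (203/-5)(10.50/298.5).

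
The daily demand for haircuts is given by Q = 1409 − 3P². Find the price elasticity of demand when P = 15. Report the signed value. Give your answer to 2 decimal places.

-1.84

At P = 15, Q = 734.
dQ/dP = −6P = -90.
ε = (dQ/dP)(P/Q) = (-90)(15/734).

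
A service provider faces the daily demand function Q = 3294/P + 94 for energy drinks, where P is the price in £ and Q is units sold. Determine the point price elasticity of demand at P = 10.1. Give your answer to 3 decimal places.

-0.776

At P = 10.1, Q = 420.139.
dQ/dP = −3294/P² = -32.291.
ε = (dQ/dP)(P/Q) = (-32.291)(10.1/420.139).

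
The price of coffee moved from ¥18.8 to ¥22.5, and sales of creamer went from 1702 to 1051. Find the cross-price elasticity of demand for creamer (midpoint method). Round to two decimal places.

ΔQ_x = 1051 − 1702 = -651; ΔP_y = 22.5 − 18.8 = 3.7.
Midpoints: P̄_y = 20.65, Q̄_x = 1376.5.
ε_xy = (ΔQ_x/ΔP_y)(P̄_y/Q̄_x) = (-651/3.7)(20.65/1376.5).

-2.64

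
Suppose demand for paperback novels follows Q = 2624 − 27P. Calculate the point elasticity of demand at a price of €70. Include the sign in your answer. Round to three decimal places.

At P = 70, Q = 734.
dQ/dP = −27.
ε = (dQ/dP)(P/Q) = (-27)(70/734).
|ε| > 1, so demand is elastic at this price.

-2.575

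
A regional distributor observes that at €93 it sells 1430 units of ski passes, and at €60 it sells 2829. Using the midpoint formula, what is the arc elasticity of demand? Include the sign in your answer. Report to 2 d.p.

ΔQ = 2829 − 1430 = 1399; ΔP = 60 − 93 = -33.
Midpoints: P̄ = 76.50, Q̄ = 2129.5.
ε = (ΔQ/ΔP)(P̄/Q̄) = (1399/-33)(76.50/2129.5).

-1.52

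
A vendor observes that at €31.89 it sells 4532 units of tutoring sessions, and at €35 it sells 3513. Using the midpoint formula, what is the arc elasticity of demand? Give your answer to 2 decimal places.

-2.72

ΔQ = 3513 − 4532 = -1019; ΔP = 35 − 31.89 = 3.11.
Midpoints: P̄ = 33.45, Q̄ = 4022.5.
ε = (ΔQ/ΔP)(P̄/Q̄) = (-1019/3.11)(33.45/4022.5).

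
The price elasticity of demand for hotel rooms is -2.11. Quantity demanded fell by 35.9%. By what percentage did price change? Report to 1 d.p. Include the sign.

17.0%

%ΔP ≈ %ΔQ / ε = (-35.9%)/(-2.11) = 17.01%.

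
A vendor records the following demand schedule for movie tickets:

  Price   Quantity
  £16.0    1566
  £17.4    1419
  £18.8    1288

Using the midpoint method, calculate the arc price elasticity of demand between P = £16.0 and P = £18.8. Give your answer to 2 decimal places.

-1.21

At P = 16.0, Q = 1566; at P = 18.8, Q = 1288.
ΔQ = -278, ΔP = 2.8. Midpoints: P̄ = 17.40, Q̄ = 1427.0.
ε = (ΔQ/ΔP)(P̄/Q̄) = (-278/2.8)(17.40/1427.0).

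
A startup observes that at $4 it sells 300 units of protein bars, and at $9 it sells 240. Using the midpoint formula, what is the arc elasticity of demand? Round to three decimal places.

-0.289

ΔQ = 240 − 300 = -60; ΔP = 9 − 4 = 5.
Midpoints: P̄ = 6.50, Q̄ = 270.0.
ε = (ΔQ/ΔP)(P̄/Q̄) = (-60/5)(6.50/270.0).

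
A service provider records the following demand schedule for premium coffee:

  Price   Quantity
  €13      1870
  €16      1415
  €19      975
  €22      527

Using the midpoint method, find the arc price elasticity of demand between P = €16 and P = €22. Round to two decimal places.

At P = 16, Q = 1415; at P = 22, Q = 527.
ΔQ = -888, ΔP = 6. Midpoints: P̄ = 19.00, Q̄ = 971.0.
ε = (ΔQ/ΔP)(P̄/Q̄) = (-888/6)(19.00/971.0).

-2.90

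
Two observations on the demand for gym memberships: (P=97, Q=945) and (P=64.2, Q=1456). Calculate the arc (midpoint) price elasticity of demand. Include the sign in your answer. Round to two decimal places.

ΔQ = 1456 − 945 = 511; ΔP = 64.2 − 97 = -32.8.
Midpoints: P̄ = 80.60, Q̄ = 1200.5.
ε = (ΔQ/ΔP)(P̄/Q̄) = (511/-32.8)(80.60/1200.5).

-1.05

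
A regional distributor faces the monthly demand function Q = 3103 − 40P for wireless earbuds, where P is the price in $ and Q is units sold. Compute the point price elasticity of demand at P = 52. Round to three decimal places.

At P = 52, Q = 1023.
dQ/dP = −40.
ε = (dQ/dP)(P/Q) = (-40)(52/1023).

-2.033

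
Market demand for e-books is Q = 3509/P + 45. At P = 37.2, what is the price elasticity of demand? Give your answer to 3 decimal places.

-0.677

At P = 37.2, Q = 139.328.
dQ/dP = −3509/P² = -2.536.
ε = (dQ/dP)(P/Q) = (-2.536)(37.2/139.328).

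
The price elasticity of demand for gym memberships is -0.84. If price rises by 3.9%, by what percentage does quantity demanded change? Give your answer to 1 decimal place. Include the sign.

%ΔQ ≈ ε × %ΔP = (-0.84)(3.9%) = -3.28%.

-3.3%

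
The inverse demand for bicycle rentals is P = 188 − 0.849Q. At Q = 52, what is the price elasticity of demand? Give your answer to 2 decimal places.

-3.26

At Q = 52, P = 188 − 0.849(52) = 143.85.
dP/dQ = −0.849, so dQ/dP = 1/(−0.849) = -1.178.
ε = (dQ/dP)(P/Q) = (-1.178)(143.85/52).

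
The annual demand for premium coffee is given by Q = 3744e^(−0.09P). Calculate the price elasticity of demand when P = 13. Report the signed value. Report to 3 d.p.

At P = 13, Q = 1162.014.
dQ/dP = −0.09·3744e^(−0.09P) = −0.09Q = -104.581.
ε = (dQ/dP)(P/Q) = (-104.581)(13/1162.014).
|ε| > 1, so demand is elastic at this price.

-1.170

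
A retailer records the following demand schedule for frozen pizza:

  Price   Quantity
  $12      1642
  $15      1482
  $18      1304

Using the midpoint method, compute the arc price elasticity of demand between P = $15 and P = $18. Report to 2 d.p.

At P = 15, Q = 1482; at P = 18, Q = 1304.
ΔQ = -178, ΔP = 3. Midpoints: P̄ = 16.50, Q̄ = 1393.0.
ε = (ΔQ/ΔP)(P̄/Q̄) = (-178/3)(16.50/1393.0).

-0.70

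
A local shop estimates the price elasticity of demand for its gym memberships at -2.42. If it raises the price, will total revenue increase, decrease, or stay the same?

decrease

|ε| = 2.42 > 1, so demand is elastic. A price rise therefore reduces total revenue.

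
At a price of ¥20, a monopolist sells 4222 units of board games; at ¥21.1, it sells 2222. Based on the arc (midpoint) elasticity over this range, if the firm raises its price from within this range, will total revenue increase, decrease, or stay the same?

decrease

Arc ε = (-2000/1.1)(20.55/3222.0) ≈ -11.596.
|ε| = 11.60 > 1, so demand is elastic. A price rise therefore reduces total revenue.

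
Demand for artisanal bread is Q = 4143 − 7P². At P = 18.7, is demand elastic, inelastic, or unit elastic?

Q = 1695.170, dQ/dP = -261.800.
ε = (dQ/dP)(P/Q) ≈ -2.888.
|ε| = 2.89 > 1.

elastic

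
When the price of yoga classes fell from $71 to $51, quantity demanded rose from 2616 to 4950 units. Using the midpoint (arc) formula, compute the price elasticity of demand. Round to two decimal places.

-1.88

ΔQ = 4950 − 2616 = 2334; ΔP = 51 − 71 = -20.
Midpoints: P̄ = 61.00, Q̄ = 3783.0.
ε = (ΔQ/ΔP)(P̄/Q̄) = (2334/-20)(61.00/3783.0).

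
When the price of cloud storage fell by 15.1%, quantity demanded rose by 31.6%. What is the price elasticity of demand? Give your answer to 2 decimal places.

ε = %ΔQ / %ΔP = (31.6)/(-15.1) = -2.093.

-2.09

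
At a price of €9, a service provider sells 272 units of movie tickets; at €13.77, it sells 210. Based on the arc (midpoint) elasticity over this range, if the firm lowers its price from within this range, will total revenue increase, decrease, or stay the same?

Arc ε = (-62/4.77)(11.38/241.0) ≈ -0.614.
|ε| = 0.61 < 1, so demand is inelastic. A price cut therefore reduces total revenue.

decrease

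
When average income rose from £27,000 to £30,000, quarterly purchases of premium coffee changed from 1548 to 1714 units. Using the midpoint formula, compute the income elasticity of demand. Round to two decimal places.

ΔQ = 166, ΔI = 3000. Midpoints: Ī = 28,500, Q̄ = 1631.0.
ε_I = (ΔQ/ΔI)(Ī/Q̄) = (166/3000)(28500/1631.0).

0.97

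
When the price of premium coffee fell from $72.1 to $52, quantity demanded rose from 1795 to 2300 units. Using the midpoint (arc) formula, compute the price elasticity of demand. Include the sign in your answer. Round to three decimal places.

-0.761

ΔQ = 2300 − 1795 = 505; ΔP = 52 − 72.1 = -20.1.
Midpoints: P̄ = 62.05, Q̄ = 2047.5.
ε = (ΔQ/ΔP)(P̄/Q̄) = (505/-20.1)(62.05/2047.5).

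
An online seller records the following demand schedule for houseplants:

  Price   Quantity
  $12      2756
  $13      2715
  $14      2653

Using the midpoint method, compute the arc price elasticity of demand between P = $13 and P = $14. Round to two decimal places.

-0.31

At P = 13, Q = 2715; at P = 14, Q = 2653.
ΔQ = -62, ΔP = 1. Midpoints: P̄ = 13.50, Q̄ = 2684.0.
ε = (ΔQ/ΔP)(P̄/Q̄) = (-62/1)(13.50/2684.0).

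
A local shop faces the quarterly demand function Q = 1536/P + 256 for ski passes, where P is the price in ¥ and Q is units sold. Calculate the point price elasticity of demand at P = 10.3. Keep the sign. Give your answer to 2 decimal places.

-0.37

At P = 10.3, Q = 405.126.
dQ/dP = −1536/P² = -14.478.
ε = (dQ/dP)(P/Q) = (-14.478)(10.3/405.126).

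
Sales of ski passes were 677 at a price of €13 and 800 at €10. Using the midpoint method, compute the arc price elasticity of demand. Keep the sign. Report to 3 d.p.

-0.638

ΔQ = 800 − 677 = 123; ΔP = 10 − 13 = -3.
Midpoints: P̄ = 11.50, Q̄ = 738.5.
ε = (ΔQ/ΔP)(P̄/Q̄) = (123/-3)(11.50/738.5).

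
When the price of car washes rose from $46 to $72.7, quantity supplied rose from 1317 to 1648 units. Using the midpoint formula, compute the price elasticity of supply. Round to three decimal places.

0.496

ΔQ = 1648 − 1317 = 331; ΔP = 72.7 − 46 = 26.7.
Midpoints: P̄ = 59.35, Q̄ = 1482.5.
ε_s = (ΔQ/ΔP)(P̄/Q̄) = (331/26.7)(59.35/1482.5).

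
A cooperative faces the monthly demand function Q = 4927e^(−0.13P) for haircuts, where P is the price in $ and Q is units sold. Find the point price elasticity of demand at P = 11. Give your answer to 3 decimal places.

-1.430

At P = 11, Q = 1179.075.
dQ/dP = −0.13·4927e^(−0.13P) = −0.13Q = -153.280.
ε = (dQ/dP)(P/Q) = (-153.280)(11/1179.075).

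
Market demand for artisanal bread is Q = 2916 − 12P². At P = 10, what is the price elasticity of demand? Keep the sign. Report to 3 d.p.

-1.399

At P = 10, Q = 1716.
dQ/dP = −24P = -240.
ε = (dQ/dP)(P/Q) = (-240)(10/1716).
|ε| > 1, so demand is elastic at this price.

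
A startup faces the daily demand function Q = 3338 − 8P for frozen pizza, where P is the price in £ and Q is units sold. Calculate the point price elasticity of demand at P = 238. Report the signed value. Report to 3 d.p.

-1.328

At P = 238, Q = 1434.
dQ/dP = −8.
ε = (dQ/dP)(P/Q) = (-8)(238/1434).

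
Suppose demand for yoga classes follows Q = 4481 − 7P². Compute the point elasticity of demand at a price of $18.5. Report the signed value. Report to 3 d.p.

At P = 18.5, Q = 2085.250.
dQ/dP = −14P = -259.
ε = (dQ/dP)(P/Q) = (-259)(18.5/2085.250).

-2.298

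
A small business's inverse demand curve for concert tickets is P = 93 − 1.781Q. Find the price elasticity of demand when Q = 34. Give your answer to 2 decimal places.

At Q = 34, P = 93 − 1.781(34) = 32.45.
dP/dQ = −1.781, so dQ/dP = 1/(−1.781) = -0.561.
ε = (dQ/dP)(P/Q) = (-0.561)(32.45/34).

-0.54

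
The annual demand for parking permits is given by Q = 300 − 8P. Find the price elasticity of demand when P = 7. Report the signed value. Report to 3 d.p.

At P = 7, Q = 244.
dQ/dP = −8.
ε = (dQ/dP)(P/Q) = (-8)(7/244).

-0.230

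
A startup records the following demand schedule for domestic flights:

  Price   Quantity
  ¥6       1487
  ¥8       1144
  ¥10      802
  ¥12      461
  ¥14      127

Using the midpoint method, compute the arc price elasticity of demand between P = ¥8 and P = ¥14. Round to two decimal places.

At P = 8, Q = 1144; at P = 14, Q = 127.
ΔQ = -1017, ΔP = 6. Midpoints: P̄ = 11.00, Q̄ = 635.5.
ε = (ΔQ/ΔP)(P̄/Q̄) = (-1017/6)(11.00/635.5).

-2.93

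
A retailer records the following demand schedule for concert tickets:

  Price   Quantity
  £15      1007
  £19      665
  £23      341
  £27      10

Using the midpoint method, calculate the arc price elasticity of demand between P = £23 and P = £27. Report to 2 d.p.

At P = 23, Q = 341; at P = 27, Q = 10.
ΔQ = -331, ΔP = 4. Midpoints: P̄ = 25.00, Q̄ = 175.5.
ε = (ΔQ/ΔP)(P̄/Q̄) = (-331/4)(25.00/175.5).

-11.79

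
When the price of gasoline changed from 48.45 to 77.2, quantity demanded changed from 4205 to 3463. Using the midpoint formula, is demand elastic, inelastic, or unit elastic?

inelastic

Arc ε ≈ -0.423.
|ε| = 0.42 < 1.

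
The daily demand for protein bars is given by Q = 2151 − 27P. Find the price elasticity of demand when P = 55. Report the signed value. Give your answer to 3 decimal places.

-2.230

At P = 55, Q = 666.
dQ/dP = −27.
ε = (dQ/dP)(P/Q) = (-27)(55/666).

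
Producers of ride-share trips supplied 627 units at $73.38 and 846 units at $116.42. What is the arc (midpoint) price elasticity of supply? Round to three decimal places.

ΔQ = 846 − 627 = 219; ΔP = 116.42 − 73.38 = 43.04.
Midpoints: P̄ = 94.90, Q̄ = 736.5.
ε_s = (ΔQ/ΔP)(P̄/Q̄) = (219/43.04)(94.90/736.5).

0.656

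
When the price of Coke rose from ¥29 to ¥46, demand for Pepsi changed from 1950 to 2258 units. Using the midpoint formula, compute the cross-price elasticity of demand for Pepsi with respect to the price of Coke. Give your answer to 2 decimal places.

0.32

ΔQ_x = 2258 − 1950 = 308; ΔP_y = 46 − 29 = 17.
Midpoints: P̄_y = 37.50, Q̄_x = 2104.0.
ε_xy = (ΔQ_x/ΔP_y)(P̄_y/Q̄_x) = (308/17)(37.50/2104.0).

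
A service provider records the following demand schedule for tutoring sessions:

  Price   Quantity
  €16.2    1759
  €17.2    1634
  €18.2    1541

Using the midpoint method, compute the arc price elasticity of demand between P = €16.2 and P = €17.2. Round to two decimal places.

-1.23

At P = 16.2, Q = 1759; at P = 17.2, Q = 1634.
ΔQ = -125, ΔP = 1.0. Midpoints: P̄ = 16.70, Q̄ = 1696.5.
ε = (ΔQ/ΔP)(P̄/Q̄) = (-125/1.0)(16.70/1696.5).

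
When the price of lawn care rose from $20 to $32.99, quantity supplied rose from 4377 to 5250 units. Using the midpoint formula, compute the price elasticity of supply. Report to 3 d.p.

0.370

ΔQ = 5250 − 4377 = 873; ΔP = 32.99 − 20 = 12.99.
Midpoints: P̄ = 26.50, Q̄ = 4813.5.
ε_s = (ΔQ/ΔP)(P̄/Q̄) = (873/12.99)(26.50/4813.5).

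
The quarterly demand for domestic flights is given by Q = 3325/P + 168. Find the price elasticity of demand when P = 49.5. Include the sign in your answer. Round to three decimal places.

-0.286

At P = 49.5, Q = 235.172.
dQ/dP = −3325/P² = -1.357.
ε = (dQ/dP)(P/Q) = (-1.357)(49.5/235.172).
|ε| < 1, so demand is inelastic at this price.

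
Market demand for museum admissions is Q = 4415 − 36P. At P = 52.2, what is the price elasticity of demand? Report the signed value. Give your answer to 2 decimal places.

-0.74

At P = 52.2, Q = 2535.800.
dQ/dP = −36.
ε = (dQ/dP)(P/Q) = (-36)(52.2/2535.800).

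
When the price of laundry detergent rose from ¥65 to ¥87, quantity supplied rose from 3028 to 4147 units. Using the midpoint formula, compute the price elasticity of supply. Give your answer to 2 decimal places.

1.08

ΔQ = 4147 − 3028 = 1119; ΔP = 87 − 65 = 22.
Midpoints: P̄ = 76.00, Q̄ = 3587.5.
ε_s = (ΔQ/ΔP)(P̄/Q̄) = (1119/22)(76.00/3587.5).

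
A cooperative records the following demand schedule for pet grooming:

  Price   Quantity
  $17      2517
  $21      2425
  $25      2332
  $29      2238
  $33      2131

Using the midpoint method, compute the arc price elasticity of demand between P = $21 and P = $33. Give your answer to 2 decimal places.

-0.29

At P = 21, Q = 2425; at P = 33, Q = 2131.
ΔQ = -294, ΔP = 12. Midpoints: P̄ = 27.00, Q̄ = 2278.0.
ε = (ΔQ/ΔP)(P̄/Q̄) = (-294/12)(27.00/2278.0).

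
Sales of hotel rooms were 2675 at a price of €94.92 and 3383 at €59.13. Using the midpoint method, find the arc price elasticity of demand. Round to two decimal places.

-0.50

ΔQ = 3383 − 2675 = 708; ΔP = 59.13 − 94.92 = -35.79.
Midpoints: P̄ = 77.03, Q̄ = 3029.0.
ε = (ΔQ/ΔP)(P̄/Q̄) = (708/-35.79)(77.03/3029.0).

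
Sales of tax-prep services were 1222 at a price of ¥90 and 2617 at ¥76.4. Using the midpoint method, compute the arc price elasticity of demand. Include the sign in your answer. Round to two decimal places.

ΔQ = 2617 − 1222 = 1395; ΔP = 76.4 − 90 = -13.6.
Midpoints: P̄ = 83.20, Q̄ = 1919.5.
ε = (ΔQ/ΔP)(P̄/Q̄) = (1395/-13.6)(83.20/1919.5).

-4.45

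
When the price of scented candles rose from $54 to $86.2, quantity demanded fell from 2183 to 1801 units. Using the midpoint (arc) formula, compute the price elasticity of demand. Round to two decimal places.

-0.42

ΔQ = 1801 − 2183 = -382; ΔP = 86.2 − 54 = 32.2.
Midpoints: P̄ = 70.10, Q̄ = 1992.0.
ε = (ΔQ/ΔP)(P̄/Q̄) = (-382/32.2)(70.10/1992.0).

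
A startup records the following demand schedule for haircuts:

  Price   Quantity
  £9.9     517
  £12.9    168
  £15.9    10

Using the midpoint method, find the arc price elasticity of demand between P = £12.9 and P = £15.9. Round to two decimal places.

At P = 12.9, Q = 168; at P = 15.9, Q = 10.
ΔQ = -158, ΔP = 3.0. Midpoints: P̄ = 14.40, Q̄ = 89.0.
ε = (ΔQ/ΔP)(P̄/Q̄) = (-158/3.0)(14.40/89.0).

-8.52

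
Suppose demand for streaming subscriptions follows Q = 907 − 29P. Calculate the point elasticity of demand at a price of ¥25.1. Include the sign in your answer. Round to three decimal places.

At P = 25.1, Q = 179.100.
dQ/dP = −29.
ε = (dQ/dP)(P/Q) = (-29)(25.1/179.100).

-4.064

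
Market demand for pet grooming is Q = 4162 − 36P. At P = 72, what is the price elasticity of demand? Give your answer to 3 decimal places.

At P = 72, Q = 1570.
dQ/dP = −36.
ε = (dQ/dP)(P/Q) = (-36)(72/1570).

-1.651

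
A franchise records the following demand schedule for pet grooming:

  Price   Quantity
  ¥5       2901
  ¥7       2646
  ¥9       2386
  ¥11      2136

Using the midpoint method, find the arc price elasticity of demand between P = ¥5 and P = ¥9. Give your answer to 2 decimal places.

-0.34

At P = 5, Q = 2901; at P = 9, Q = 2386.
ΔQ = -515, ΔP = 4. Midpoints: P̄ = 7.00, Q̄ = 2643.5.
ε = (ΔQ/ΔP)(P̄/Q̄) = (-515/4)(7.00/2643.5).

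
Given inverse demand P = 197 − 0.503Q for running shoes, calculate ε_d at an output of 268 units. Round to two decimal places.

At Q = 268, P = 197 − 0.503(268) = 62.20.
dP/dQ = −0.503, so dQ/dP = 1/(−0.503) = -1.988.
ε = (dQ/dP)(P/Q) = (-1.988)(62.20/268).

-0.46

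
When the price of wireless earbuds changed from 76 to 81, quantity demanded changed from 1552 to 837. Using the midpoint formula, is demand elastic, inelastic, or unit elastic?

Arc ε ≈ -9.398.
|ε| = 9.40 > 1.

elastic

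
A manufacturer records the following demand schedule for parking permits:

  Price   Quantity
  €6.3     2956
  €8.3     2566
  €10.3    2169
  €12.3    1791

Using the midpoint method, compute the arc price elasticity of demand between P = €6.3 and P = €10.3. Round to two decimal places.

-0.64

At P = 6.3, Q = 2956; at P = 10.3, Q = 2169.
ΔQ = -787, ΔP = 4.0. Midpoints: P̄ = 8.30, Q̄ = 2562.5.
ε = (ΔQ/ΔP)(P̄/Q̄) = (-787/4.0)(8.30/2562.5).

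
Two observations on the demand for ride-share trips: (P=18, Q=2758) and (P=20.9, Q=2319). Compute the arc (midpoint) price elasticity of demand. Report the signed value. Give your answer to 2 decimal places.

-1.16

ΔQ = 2319 − 2758 = -439; ΔP = 20.9 − 18 = 2.9.
Midpoints: P̄ = 19.45, Q̄ = 2538.5.
ε = (ΔQ/ΔP)(P̄/Q̄) = (-439/2.9)(19.45/2538.5).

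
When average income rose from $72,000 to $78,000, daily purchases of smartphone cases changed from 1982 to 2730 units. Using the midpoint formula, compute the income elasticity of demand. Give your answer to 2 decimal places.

3.97

ΔQ = 748, ΔI = 6000. Midpoints: Ī = 75,000, Q̄ = 2356.0.
ε_I = (ΔQ/ΔI)(Ī/Q̄) = (748/6000)(75000/2356.0).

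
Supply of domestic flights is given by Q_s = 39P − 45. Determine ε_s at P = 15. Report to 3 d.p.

At P = 15, Q_s = 540.
dQ_s/dP = 39.
ε_s = (dQ_s/dP)(P/Q_s) = (39)(15/540).

1.083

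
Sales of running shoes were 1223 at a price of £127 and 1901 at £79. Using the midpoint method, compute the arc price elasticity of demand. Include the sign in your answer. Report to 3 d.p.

ΔQ = 1901 − 1223 = 678; ΔP = 79 − 127 = -48.
Midpoints: P̄ = 103.00, Q̄ = 1562.0.
ε = (ΔQ/ΔP)(P̄/Q̄) = (678/-48)(103.00/1562.0).

-0.931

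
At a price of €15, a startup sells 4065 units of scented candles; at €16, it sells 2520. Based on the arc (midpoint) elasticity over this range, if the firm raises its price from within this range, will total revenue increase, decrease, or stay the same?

Arc ε = (-1545/1)(15.50/3292.5) ≈ -7.273.
|ε| = 7.27 > 1, so demand is elastic. A price rise therefore reduces total revenue.

decrease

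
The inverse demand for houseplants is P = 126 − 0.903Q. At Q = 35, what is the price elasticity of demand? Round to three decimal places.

-2.987

At Q = 35, P = 126 − 0.903(35) = 94.39.
dP/dQ = −0.903, so dQ/dP = 1/(−0.903) = -1.107.
ε = (dQ/dP)(P/Q) = (-1.107)(94.39/35).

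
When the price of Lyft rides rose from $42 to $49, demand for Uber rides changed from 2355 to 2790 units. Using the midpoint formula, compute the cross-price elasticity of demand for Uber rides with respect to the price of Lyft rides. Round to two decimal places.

ΔQ_x = 2790 − 2355 = 435; ΔP_y = 49 − 42 = 7.
Midpoints: P̄_y = 45.50, Q̄_x = 2572.5.
ε_xy = (ΔQ_x/ΔP_y)(P̄_y/Q̄_x) = (435/7)(45.50/2572.5).

1.10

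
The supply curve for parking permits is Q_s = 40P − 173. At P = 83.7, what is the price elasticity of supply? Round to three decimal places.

At P = 83.7, Q_s = 3175.
dQ_s/dP = 40.
ε_s = (dQ_s/dP)(P/Q_s) = (40)(83.7/3175).

1.054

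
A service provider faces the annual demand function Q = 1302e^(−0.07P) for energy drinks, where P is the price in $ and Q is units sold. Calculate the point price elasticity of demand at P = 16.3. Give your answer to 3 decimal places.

-1.141

At P = 16.3, Q = 415.988.
dQ/dP = −0.07·1302e^(−0.07P) = −0.07Q = -29.119.
ε = (dQ/dP)(P/Q) = (-29.119)(16.3/415.988).
|ε| > 1, so demand is elastic at this price.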